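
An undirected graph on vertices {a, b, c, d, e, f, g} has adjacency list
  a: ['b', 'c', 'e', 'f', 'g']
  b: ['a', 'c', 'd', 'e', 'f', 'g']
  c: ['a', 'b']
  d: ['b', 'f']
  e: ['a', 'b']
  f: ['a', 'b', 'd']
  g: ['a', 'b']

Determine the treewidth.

A width-2 tree decomposition is:
Bags: B1 = {a, b, f}  B2 = {b, d, f}  B3 = {a, b, g}  B4 = {a, b, c}  B5 = {a, b, e}
Tree: B1–B2, B1–B3, B1–B4, B3–B5
Every bag has size at most 3, so the width is 3 − 1 = 2 and tw(G) ≤ 2. For the lower bound, the 3 vertices {b, d, f} are pairwise adjacent, and any tree decomposition puts a clique entirely inside one bag — forcing width ≥ 2. Therefore the treewidth is 2.

2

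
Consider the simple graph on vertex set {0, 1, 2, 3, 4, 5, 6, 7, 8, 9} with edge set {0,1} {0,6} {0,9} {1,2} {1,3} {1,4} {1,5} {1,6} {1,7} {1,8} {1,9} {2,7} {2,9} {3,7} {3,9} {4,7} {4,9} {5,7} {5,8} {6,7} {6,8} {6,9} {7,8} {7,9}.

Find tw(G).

3

A width-3 tree decomposition is:
Bags: B1 = {1, 6, 7, 9}  B2 = {1, 4, 7, 9}  B3 = {1, 3, 7, 9}  B4 = {1, 6, 7, 8}  B5 = {0, 1, 6, 9}  B6 = {1, 5, 7, 8}  B7 = {1, 2, 7, 9}
Tree: B1–B2, B1–B3, B1–B4, B1–B5, B4–B6, B2–B7
Every bag has size at most 4, so the width is 4 − 1 = 3 and tw(G) ≤ 3. On the other hand G contains the 4-clique {0, 1, 6, 9}. A clique must lie in a single bag of any decomposition, so no decomposition can have width below 3. Combining the bounds, tw(G) = 3.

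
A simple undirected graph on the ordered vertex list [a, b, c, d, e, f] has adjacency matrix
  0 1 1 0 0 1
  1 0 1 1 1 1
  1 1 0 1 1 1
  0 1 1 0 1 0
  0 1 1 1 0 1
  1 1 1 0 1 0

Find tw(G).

3

A width-3 tree decomposition is:
Bags: B1 = {b, c, e, f}  B2 = {a, b, c, f}  B3 = {b, c, d, e}
Tree: B1–B2, B1–B3
Each bag holds 4 vertices, so the decomposition has width 3, which upper-bounds the treewidth. For the lower bound, the 4 vertices {b, c, d, e} are pairwise adjacent, and any tree decomposition puts a clique entirely inside one bag — forcing width ≥ 3. Hence tw(G) = 3 exactly.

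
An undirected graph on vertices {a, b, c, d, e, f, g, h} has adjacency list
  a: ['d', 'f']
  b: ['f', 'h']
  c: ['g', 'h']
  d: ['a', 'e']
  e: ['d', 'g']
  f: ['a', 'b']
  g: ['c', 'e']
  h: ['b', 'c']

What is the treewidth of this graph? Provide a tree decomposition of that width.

Treewidth 2.
Bags: B1 = {d, e, g}  B2 = {c, d, g}  B3 = {c, d, h}  B4 = {b, d, h}  B5 = {b, d, f}  B6 = {a, d, f}
Tree: B1–B2, B2–B3, B3–B4, B4–B5, B5–B6

Each bag holds 3 vertices, so the decomposition has width 2, which upper-bounds the treewidth. Since d–e–g–c–h–b–f–a–d is a cycle in G, G is not acyclic. Forests are exactly the graphs of treewidth ≤ 1, so tw(G) ≥ 2. The upper and lower bounds meet at 2, so that is the treewidth.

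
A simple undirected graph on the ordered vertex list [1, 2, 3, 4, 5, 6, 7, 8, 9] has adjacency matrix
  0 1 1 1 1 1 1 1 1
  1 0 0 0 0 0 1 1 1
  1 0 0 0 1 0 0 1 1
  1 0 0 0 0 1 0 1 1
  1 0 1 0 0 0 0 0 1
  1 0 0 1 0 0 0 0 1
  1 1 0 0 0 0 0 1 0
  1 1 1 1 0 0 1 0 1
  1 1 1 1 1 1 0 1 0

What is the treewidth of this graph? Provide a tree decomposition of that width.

Each bag holds 4 vertices, so the decomposition has width 3, which upper-bounds the treewidth. For the lower bound, the 4 vertices {1, 2, 8, 9} are pairwise adjacent, and any tree decomposition puts a clique entirely inside one bag — forcing width ≥ 3. Hence tw(G) = 3 exactly.

Treewidth 3.
One such decomposition:
Bags: B1 = {1, 3, 8, 9}  B2 = {1, 4, 8, 9}  B3 = {1, 3, 5, 9}  B4 = {1, 4, 6, 9}  B5 = {1, 2, 8, 9}  B6 = {1, 2, 7, 8}
Tree: B1–B2, B1–B3, B2–B4, B1–B5, B5–B6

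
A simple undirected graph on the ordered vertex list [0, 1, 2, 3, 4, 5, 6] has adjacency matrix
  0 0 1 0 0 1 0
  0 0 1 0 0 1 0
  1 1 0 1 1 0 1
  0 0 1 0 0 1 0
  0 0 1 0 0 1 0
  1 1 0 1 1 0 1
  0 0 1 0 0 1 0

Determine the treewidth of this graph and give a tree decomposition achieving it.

Each bag holds 3 vertices, so the decomposition has width 2, which upper-bounds the treewidth. The edges 2–6–5–3–2 form a cycle, so G is not a tree and its treewidth is at least 2. Combining the bounds, tw(G) = 2.

Treewidth 2.
Bags: B1 = {2, 5, 6}  B2 = {2, 3, 5}  B3 = {1, 2, 5}  B4 = {2, 4, 5}  B5 = {0, 2, 5}
Tree: B1–B2, B2–B3, B3–B4, B4–B5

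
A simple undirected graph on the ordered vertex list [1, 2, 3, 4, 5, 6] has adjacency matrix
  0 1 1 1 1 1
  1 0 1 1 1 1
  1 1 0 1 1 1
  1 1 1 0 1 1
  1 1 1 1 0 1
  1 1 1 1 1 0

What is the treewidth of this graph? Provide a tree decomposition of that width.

Treewidth 5.
One such decomposition:
Bags: B1 = {1, 2, 3, 4, 5, 6}
Tree: (single bag)

With just one bag of size 6, the width is 6 − 1 = 5, so tw(G) ≤ 5. Conversely, {1, 2, 3, 4, 5, 6} is a clique of size 6, and the vertices of any clique must share a bag in every tree decomposition; so some bag has ≥ 6 vertices and tw(G) ≥ 5. The upper and lower bounds meet at 5, so that is the treewidth.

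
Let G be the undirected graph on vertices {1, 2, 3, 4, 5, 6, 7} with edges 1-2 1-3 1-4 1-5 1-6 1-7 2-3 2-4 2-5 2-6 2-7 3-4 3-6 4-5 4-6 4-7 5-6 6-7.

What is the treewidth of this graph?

4

A width-4 tree decomposition is:
Bags: B1 = {1, 2, 3, 4, 6}  B2 = {1, 2, 4, 5, 6}  B3 = {1, 2, 4, 6, 7}
Tree: B1–B2, B1–B3
Every bag has size at most 5, so the width is 5 − 1 = 4 and tw(G) ≤ 4. Conversely, {1, 2, 3, 4, 6} is a clique of size 5, and the vertices of any clique must share a bag in every tree decomposition; so some bag has ≥ 5 vertices and tw(G) ≥ 4. Therefore the treewidth is 4.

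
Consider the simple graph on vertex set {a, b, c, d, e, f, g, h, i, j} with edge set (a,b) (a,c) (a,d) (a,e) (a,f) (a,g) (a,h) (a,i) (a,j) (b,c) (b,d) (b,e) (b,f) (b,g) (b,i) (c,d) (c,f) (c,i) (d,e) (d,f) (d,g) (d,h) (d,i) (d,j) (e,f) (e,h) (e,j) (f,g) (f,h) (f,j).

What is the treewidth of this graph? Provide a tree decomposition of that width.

Treewidth 4.
Bags: B1 = {a, b, c, d, i}  B2 = {a, b, c, d, f}  B3 = {a, b, d, f, g}  B4 = {a, b, d, e, f}  B5 = {a, d, e, f, j}  B6 = {a, d, e, f, h}
Tree: B1–B2, B2–B3, B2–B4, B4–B5, B4–B6

Every bag has size at most 5, so the width is 5 − 1 = 4 and tw(G) ≤ 4. On the other hand G contains the 5-clique {a, d, e, f, j}. A clique must lie in a single bag of any decomposition, so no decomposition can have width below 4. Therefore the treewidth is 4.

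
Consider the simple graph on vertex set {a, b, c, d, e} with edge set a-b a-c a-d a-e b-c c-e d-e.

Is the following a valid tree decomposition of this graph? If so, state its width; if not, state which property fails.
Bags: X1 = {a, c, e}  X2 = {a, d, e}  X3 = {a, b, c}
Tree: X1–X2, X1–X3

Every vertex of G appears in some bag (union = {a, b, c, d, e}); every edge is covered by a bag; and for each vertex v the set of bags containing v is connected in the bag tree. The decomposition is therefore valid. The largest bag has 3 vertices, so the width is 2.

Yes; width 2.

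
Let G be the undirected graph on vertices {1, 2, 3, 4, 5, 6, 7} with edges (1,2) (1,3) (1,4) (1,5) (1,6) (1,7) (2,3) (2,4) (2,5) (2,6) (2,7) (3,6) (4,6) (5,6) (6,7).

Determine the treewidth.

A width-3 tree decomposition is:
Bags: B1 = {1, 2, 6, 7}  B2 = {1, 2, 4, 6}  B3 = {1, 2, 5, 6}  B4 = {1, 2, 3, 6}
Tree: B1–B2, B2–B3, B1–B4
Each bag holds 4 vertices, so the decomposition has width 3, which upper-bounds the treewidth. Conversely, {1, 2, 3, 6} is a clique of size 4, and the vertices of any clique must share a bag in every tree decomposition; so some bag has ≥ 4 vertices and tw(G) ≥ 3. Combining the bounds, tw(G) = 3.

3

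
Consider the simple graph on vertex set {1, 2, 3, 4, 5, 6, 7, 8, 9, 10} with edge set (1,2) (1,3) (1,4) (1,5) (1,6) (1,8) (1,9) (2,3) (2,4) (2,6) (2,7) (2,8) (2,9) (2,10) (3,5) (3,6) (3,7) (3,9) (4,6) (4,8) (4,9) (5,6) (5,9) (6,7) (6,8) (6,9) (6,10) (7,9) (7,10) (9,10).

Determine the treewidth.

4

A width-4 tree decomposition is:
Bags: B1 = {1, 2, 3, 6, 9}  B2 = {1, 2, 4, 6, 9}  B3 = {1, 3, 5, 6, 9}  B4 = {2, 3, 6, 7, 9}  B5 = {1, 2, 4, 6, 8}  B6 = {2, 6, 7, 9, 10}
Tree: B1–B2, B1–B3, B1–B4, B2–B5, B4–B6
Each bag holds 5 vertices, so the decomposition has width 4, which upper-bounds the treewidth. Conversely, {1, 2, 4, 6, 8} is a clique of size 5, and the vertices of any clique must share a bag in every tree decomposition; so some bag has ≥ 5 vertices and tw(G) ≥ 4. The upper and lower bounds meet at 4, so that is the treewidth.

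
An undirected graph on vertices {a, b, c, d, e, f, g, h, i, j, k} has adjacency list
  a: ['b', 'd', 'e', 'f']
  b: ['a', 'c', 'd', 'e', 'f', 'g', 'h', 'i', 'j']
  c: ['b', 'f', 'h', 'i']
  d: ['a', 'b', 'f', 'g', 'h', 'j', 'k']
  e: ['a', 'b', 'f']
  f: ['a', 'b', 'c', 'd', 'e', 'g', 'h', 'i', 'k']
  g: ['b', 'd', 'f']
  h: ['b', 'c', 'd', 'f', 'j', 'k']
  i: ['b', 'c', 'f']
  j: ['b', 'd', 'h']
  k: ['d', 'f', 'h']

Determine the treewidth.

A width-3 tree decomposition is:
Bags: B1 = {b, d, f, h}  B2 = {d, f, h, k}  B3 = {b, d, h, j}  B4 = {a, b, d, f}  B5 = {b, c, f, h}  B6 = {b, c, f, i}  B7 = {b, d, f, g}  B8 = {a, b, e, f}
Tree: B1–B2, B1–B3, B1–B4, B1–B5, B5–B6, B1–B7, B4–B8
The largest bag has 4 vertices, giving width 3; this decomposition certifies tw(G) ≤ 3. Conversely, {b, d, h, j} is a clique of size 4, and the vertices of any clique must share a bag in every tree decomposition; so some bag has ≥ 4 vertices and tw(G) ≥ 3. Therefore the treewidth is 3.

3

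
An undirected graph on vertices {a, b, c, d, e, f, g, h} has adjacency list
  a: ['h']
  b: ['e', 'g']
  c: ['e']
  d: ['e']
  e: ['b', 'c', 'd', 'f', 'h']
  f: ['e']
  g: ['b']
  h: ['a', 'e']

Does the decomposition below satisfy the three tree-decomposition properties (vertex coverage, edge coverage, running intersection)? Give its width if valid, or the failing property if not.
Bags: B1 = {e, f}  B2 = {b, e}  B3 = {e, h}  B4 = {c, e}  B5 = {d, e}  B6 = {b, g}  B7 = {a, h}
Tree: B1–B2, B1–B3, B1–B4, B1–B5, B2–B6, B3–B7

Checking the three conditions: (i) the bags cover all of {a, b, c, d, e, f, g, h}; (ii) for each edge, some bag contains both endpoints; (iii) the bags containing any fixed vertex form a subtree. All hold, so the decomposition is valid with width 2 − 1 = 1.

Yes; width 1.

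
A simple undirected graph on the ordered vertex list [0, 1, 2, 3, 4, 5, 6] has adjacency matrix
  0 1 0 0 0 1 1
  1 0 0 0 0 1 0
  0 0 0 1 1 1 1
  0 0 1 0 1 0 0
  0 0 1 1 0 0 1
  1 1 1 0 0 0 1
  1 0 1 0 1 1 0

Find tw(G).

2

A width-2 tree decomposition is:
Bags: B1 = {0, 5, 6}  B2 = {2, 5, 6}  B3 = {2, 4, 6}  B4 = {2, 3, 4}  B5 = {0, 1, 5}
Tree: B1–B2, B2–B3, B3–B4, B1–B5
The largest bag has 3 vertices, giving width 2; this decomposition certifies tw(G) ≤ 2. For the lower bound, the 3 vertices {0, 1, 5} are pairwise adjacent, and any tree decomposition puts a clique entirely inside one bag — forcing width ≥ 2. Therefore the treewidth is 2.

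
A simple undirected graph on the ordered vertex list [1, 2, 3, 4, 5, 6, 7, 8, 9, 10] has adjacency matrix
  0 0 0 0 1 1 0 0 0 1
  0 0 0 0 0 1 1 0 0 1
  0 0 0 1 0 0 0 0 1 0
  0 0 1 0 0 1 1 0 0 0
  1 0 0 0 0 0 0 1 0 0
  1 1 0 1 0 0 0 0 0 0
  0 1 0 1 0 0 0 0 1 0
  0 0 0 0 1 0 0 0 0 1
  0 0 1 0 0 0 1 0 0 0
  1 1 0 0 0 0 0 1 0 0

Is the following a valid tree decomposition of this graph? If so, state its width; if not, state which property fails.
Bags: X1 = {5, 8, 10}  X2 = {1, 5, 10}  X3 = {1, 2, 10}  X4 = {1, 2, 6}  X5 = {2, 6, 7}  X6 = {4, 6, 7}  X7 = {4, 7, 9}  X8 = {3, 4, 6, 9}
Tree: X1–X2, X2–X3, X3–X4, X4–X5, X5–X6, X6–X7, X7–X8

No — bags containing vertex 6 are not connected in the tree.

A tree decomposition must satisfy three properties: every vertex lies in some bag; for every edge, both endpoints lie together in some bag; and for every vertex, the bags containing it form a connected subtree. Here bags containing vertex 6 are not connected in the tree, so the decomposition is invalid.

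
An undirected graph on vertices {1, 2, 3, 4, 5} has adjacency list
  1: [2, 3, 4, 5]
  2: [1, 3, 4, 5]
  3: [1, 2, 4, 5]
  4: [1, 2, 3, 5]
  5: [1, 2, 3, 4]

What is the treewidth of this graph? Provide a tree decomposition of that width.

A single bag containing all 5 vertices is trivially a valid decomposition of width 4. On the other hand G contains the 5-clique {1, 2, 3, 4, 5}. A clique must lie in a single bag of any decomposition, so no decomposition can have width below 4. Therefore the treewidth is 4.

Treewidth 4.
One optimal decomposition is:
Bags: B1 = {1, 2, 3, 4, 5}
Tree: (single bag)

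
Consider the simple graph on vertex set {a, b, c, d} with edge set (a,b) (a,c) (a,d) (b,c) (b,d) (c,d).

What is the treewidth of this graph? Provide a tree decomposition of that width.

With just one bag of size 4, the width is 4 − 1 = 3, so tw(G) ≤ 3. On the other hand G contains the 4-clique {a, b, c, d}. A clique must lie in a single bag of any decomposition, so no decomposition can have width below 3. The upper and lower bounds meet at 3, so that is the treewidth.

Treewidth 3.
One such decomposition:
Bags: B1 = {a, b, c, d}
Tree: (single bag)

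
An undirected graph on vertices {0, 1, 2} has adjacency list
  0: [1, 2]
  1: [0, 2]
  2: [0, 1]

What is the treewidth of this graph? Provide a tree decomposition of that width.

Treewidth 2.
Bags: B1 = {0, 1, 2}
Tree: (single bag)

With just one bag of size 3, the width is 3 − 1 = 2, so tw(G) ≤ 2. For the lower bound, the 3 vertices {0, 1, 2} are pairwise adjacent, and any tree decomposition puts a clique entirely inside one bag — forcing width ≥ 2. Combining the bounds, tw(G) = 2.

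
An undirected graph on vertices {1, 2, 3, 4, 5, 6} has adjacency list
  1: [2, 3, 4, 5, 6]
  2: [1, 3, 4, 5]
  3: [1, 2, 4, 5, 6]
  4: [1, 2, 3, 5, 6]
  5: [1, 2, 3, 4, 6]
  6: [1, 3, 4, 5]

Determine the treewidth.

4

A width-4 tree decomposition is:
Bags: B1 = {1, 2, 3, 4, 5}  B2 = {1, 3, 4, 5, 6}
Tree: B1–B2
The largest bag has 5 vertices, giving width 4; this decomposition certifies tw(G) ≤ 4. On the other hand G contains the 5-clique {1, 2, 3, 4, 5}. A clique must lie in a single bag of any decomposition, so no decomposition can have width below 4. The upper and lower bounds meet at 4, so that is the treewidth.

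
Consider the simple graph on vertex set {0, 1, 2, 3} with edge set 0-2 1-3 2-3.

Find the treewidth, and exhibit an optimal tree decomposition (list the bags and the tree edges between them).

The largest bag has 2 vertices, giving width 1; this decomposition certifies tw(G) ≤ 1. Since G has at least one edge (e.g. 0–2), it is not an edgeless graph, so tw(G) ≥ 1. Hence tw(G) = 1 exactly.

Treewidth 1.
Bags: B1 = {0, 2}  B2 = {2, 3}  B3 = {1, 3}
Tree: B1–B2, B2–B3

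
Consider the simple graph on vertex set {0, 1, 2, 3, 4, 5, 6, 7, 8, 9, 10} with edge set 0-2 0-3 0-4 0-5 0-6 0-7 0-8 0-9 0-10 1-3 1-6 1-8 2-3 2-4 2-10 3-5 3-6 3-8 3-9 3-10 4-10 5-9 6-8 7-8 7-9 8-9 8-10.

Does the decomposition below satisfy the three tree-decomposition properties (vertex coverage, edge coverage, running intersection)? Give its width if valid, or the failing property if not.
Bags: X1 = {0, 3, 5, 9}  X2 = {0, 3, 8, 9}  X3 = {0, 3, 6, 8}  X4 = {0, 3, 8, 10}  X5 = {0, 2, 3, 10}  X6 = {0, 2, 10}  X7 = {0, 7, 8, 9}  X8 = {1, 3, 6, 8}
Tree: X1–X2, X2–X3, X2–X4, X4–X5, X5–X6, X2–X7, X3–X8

No — vertex 4 appears in no bag.

A tree decomposition must satisfy three properties: every vertex lies in some bag; for every edge, both endpoints lie together in some bag; and for every vertex, the bags containing it form a connected subtree. Here vertex 4 appears in no bag, so the decomposition is invalid.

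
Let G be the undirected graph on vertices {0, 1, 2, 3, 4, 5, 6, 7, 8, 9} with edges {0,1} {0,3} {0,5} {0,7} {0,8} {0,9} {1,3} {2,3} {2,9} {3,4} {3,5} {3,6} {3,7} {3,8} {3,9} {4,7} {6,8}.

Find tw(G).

2

A width-2 tree decomposition is:
Bags: B1 = {0, 3, 8}  B2 = {0, 3, 7}  B3 = {3, 6, 8}  B4 = {0, 3, 9}  B5 = {2, 3, 9}  B6 = {0, 1, 3}  B7 = {0, 3, 5}  B8 = {3, 4, 7}
Tree: B1–B2, B1–B3, B1–B4, B4–B5, B2–B6, B4–B7, B2–B8
The largest bag has 3 vertices, giving width 2; this decomposition certifies tw(G) ≤ 2. Conversely, {0, 1, 3} is a clique of size 3, and the vertices of any clique must share a bag in every tree decomposition; so some bag has ≥ 3 vertices and tw(G) ≥ 2. The upper and lower bounds meet at 2, so that is the treewidth.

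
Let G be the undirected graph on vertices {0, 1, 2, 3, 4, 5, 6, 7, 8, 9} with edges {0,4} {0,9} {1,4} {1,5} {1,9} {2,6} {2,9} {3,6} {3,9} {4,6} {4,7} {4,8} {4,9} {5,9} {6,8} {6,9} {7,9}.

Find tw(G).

A width-2 tree decomposition is:
Bags: B1 = {4, 7, 9}  B2 = {4, 6, 9}  B3 = {2, 6, 9}  B4 = {1, 4, 9}  B5 = {0, 4, 9}  B6 = {1, 5, 9}  B7 = {3, 6, 9}  B8 = {4, 6, 8}
Tree: B1–B2, B2–B3, B2–B4, B1–B5, B4–B6, B3–B7, B2–B8
Each bag holds 3 vertices, so the decomposition has width 2, which upper-bounds the treewidth. On the other hand G contains the 3-clique {4, 6, 8}. A clique must lie in a single bag of any decomposition, so no decomposition can have width below 2. Combining the bounds, tw(G) = 2.

2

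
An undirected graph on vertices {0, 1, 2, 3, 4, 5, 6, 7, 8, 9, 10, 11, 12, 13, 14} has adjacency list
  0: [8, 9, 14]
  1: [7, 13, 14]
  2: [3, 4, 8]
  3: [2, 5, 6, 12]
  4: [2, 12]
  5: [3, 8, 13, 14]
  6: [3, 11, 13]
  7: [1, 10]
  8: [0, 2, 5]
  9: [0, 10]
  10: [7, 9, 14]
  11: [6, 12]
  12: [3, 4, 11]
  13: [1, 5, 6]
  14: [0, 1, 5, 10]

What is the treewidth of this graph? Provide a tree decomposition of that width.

Treewidth 3.
Bags: B1 = {4, 6, 11, 12}  B2 = {3, 4, 6, 12}  B3 = {2, 3, 4, 6}  B4 = {2, 3, 6, 13}  B5 = {2, 3, 5, 13}  B6 = {2, 5, 8, 13}  B7 = {1, 5, 8, 13}  B8 = {1, 5, 8, 14}  B9 = {0, 1, 8, 14}  B10 = {0, 1, 7, 14}  B11 = {0, 7, 10, 14}  B12 = {0, 7, 9, 10}
Tree: B1–B2, B2–B3, B3–B4, B4–B5, B5–B6, B6–B7, B7–B8, B8–B9, B9–B10, B10–B11, B11–B12

Each bag holds 4 vertices, so the decomposition has width 3, which upper-bounds the treewidth. For the lower bound: the 4 vertex sets {4,11,12}, {6}, {3}, {2,5,8,13} are disjoint, each induces a connected subgraph, and every pair is joined by at least one edge of G. Contracting each set to a single vertex therefore yields K_{4} as a minor, and since treewidth is minor-monotone, tw(G) ≥ tw(K_{4}) = 3. Combining the bounds, tw(G) = 3.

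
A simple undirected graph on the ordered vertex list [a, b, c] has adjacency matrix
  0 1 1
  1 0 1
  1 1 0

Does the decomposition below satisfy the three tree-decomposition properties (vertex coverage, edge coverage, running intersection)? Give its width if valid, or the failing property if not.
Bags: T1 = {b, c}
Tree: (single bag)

A tree decomposition must satisfy three properties: every vertex lies in some bag; for every edge, both endpoints lie together in some bag; and for every vertex, the bags containing it form a connected subtree. Here vertex a appears in no bag, so the decomposition is invalid.

No — vertex a appears in no bag.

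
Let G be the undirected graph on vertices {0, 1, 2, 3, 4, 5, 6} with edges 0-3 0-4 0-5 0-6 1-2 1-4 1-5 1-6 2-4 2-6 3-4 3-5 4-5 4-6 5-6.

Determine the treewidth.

3

A width-3 tree decomposition is:
Bags: B1 = {1, 4, 5, 6}  B2 = {0, 4, 5, 6}  B3 = {1, 2, 4, 6}  B4 = {0, 3, 4, 5}
Tree: B1–B2, B1–B3, B2–B4
Each bag holds 4 vertices, so the decomposition has width 3, which upper-bounds the treewidth. For the lower bound, the 4 vertices {1, 2, 4, 6} are pairwise adjacent, and any tree decomposition puts a clique entirely inside one bag — forcing width ≥ 3. Hence tw(G) = 3 exactly.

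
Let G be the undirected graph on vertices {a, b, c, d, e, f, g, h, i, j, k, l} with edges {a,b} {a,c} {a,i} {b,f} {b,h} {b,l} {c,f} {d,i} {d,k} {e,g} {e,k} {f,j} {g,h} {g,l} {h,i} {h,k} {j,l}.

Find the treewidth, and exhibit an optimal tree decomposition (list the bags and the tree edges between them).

Treewidth 3.
One optimal decomposition is:
Bags: B1 = {d, e, g, k}  B2 = {d, g, h, k}  B3 = {d, g, h, i}  B4 = {g, h, i, l}  B5 = {b, h, i, l}  B6 = {a, b, i, l}  B7 = {a, b, j, l}  B8 = {a, b, f, j}  B9 = {a, c, f, j}
Tree: B1–B2, B2–B3, B3–B4, B4–B5, B5–B6, B6–B7, B7–B8, B8–B9

Every bag has size at most 4, so the width is 4 − 1 = 3 and tw(G) ≤ 3. For the lower bound: the 4 vertex sets {d,e,k}, {g}, {h}, {a,b,i,l} are disjoint, each induces a connected subgraph, and every pair is joined by at least one edge of G. Contracting each set to a single vertex therefore yields K_{4} as a minor, and since treewidth is minor-monotone, tw(G) ≥ tw(K_{4}) = 3. Therefore the treewidth is 3.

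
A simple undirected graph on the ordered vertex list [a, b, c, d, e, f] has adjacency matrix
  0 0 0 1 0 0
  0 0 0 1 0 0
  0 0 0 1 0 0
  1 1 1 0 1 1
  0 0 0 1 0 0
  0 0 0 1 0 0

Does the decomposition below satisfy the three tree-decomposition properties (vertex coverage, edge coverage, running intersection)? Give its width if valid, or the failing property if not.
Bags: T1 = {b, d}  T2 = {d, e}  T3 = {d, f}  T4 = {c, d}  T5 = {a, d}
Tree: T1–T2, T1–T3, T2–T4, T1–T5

Yes; width 1.

Every vertex of G appears in some bag (union = {a, b, c, d, e, f}); every edge is covered by a bag; and for each vertex v the set of bags containing v is connected in the bag tree. The decomposition is therefore valid. The largest bag has 2 vertices, so the width is 1.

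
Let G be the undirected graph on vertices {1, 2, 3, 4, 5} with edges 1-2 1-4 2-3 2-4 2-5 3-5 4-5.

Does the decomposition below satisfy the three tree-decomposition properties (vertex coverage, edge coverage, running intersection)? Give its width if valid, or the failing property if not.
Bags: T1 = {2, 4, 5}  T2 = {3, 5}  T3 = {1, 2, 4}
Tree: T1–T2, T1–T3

No — edge (2,3) lies in no bag.

A tree decomposition must satisfy three properties: every vertex lies in some bag; for every edge, both endpoints lie together in some bag; and for every vertex, the bags containing it form a connected subtree. Here edge (2,3) lies in no bag, so the decomposition is invalid.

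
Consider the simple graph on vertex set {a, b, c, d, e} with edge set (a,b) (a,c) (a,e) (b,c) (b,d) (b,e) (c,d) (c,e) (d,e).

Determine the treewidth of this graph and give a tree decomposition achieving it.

Each bag holds 4 vertices, so the decomposition has width 3, which upper-bounds the treewidth. Conversely, {b, c, d, e} is a clique of size 4, and the vertices of any clique must share a bag in every tree decomposition; so some bag has ≥ 4 vertices and tw(G) ≥ 3. Hence tw(G) = 3 exactly.

Treewidth 3.
One such decomposition:
Bags: B1 = {a, b, c, e}  B2 = {b, c, d, e}
Tree: B1–B2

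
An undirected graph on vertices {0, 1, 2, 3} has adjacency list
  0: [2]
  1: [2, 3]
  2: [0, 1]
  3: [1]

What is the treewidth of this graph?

1

A width-1 tree decomposition is:
Bags: B1 = {1, 2}  B2 = {1, 3}  B3 = {0, 2}
Tree: B1–B2, B1–B3
Each bag holds 2 vertices, so the decomposition has width 1, which upper-bounds the treewidth. Any graph with an edge has treewidth ≥ 1, and G has the edge 1–2. Hence tw(G) = 1 exactly.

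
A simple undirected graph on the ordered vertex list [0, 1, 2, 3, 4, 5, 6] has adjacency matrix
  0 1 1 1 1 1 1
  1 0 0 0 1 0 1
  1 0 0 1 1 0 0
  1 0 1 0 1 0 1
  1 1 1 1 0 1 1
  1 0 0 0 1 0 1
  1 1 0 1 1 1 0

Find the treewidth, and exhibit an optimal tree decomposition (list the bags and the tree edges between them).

Each bag holds 4 vertices, so the decomposition has width 3, which upper-bounds the treewidth. Conversely, {0, 2, 3, 4} is a clique of size 4, and the vertices of any clique must share a bag in every tree decomposition; so some bag has ≥ 4 vertices and tw(G) ≥ 3. Therefore the treewidth is 3.

Treewidth 3.
Bags: B1 = {0, 2, 3, 4}  B2 = {0, 3, 4, 6}  B3 = {0, 4, 5, 6}  B4 = {0, 1, 4, 6}
Tree: B1–B2, B2–B3, B3–B4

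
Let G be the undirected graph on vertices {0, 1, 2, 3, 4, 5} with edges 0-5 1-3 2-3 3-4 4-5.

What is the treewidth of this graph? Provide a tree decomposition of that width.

Each bag holds 2 vertices, so the decomposition has width 1, which upper-bounds the treewidth. Any graph with an edge has treewidth ≥ 1, and G has the edge 4–5. Combining the bounds, tw(G) = 1.

Treewidth 1.
One such decomposition:
Bags: B1 = {4, 5}  B2 = {3, 4}  B3 = {1, 3}  B4 = {0, 5}  B5 = {2, 3}
Tree: B1–B2, B2–B3, B1–B4, B3–B5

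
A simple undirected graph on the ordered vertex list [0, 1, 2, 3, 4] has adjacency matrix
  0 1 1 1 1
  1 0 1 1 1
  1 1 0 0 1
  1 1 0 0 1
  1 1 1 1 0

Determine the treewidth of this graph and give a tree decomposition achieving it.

Each bag holds 4 vertices, so the decomposition has width 3, which upper-bounds the treewidth. For the lower bound, the 4 vertices {0, 1, 2, 4} are pairwise adjacent, and any tree decomposition puts a clique entirely inside one bag — forcing width ≥ 3. Combining the bounds, tw(G) = 3.

Treewidth 3.
Bags: B1 = {0, 1, 3, 4}  B2 = {0, 1, 2, 4}
Tree: B1–B2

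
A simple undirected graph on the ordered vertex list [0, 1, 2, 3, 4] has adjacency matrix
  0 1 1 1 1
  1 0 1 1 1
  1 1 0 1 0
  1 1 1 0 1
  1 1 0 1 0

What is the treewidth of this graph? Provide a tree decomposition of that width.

Treewidth 3.
Bags: B1 = {0, 1, 2, 3}  B2 = {0, 1, 3, 4}
Tree: B1–B2

Each bag holds 4 vertices, so the decomposition has width 3, which upper-bounds the treewidth. For the lower bound, the 4 vertices {0, 1, 2, 3} are pairwise adjacent, and any tree decomposition puts a clique entirely inside one bag — forcing width ≥ 3. Combining the bounds, tw(G) = 3.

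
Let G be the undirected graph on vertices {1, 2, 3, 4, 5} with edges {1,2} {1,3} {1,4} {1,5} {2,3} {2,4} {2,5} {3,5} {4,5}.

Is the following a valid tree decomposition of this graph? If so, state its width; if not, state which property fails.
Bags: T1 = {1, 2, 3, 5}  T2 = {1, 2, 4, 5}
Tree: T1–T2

Checking the three conditions: (i) the bags cover all of {1, 2, 3, 4, 5}; (ii) for each edge, some bag contains both endpoints; (iii) the bags containing any fixed vertex form a subtree. All hold, so the decomposition is valid with width 4 − 1 = 3.

Yes; width 3.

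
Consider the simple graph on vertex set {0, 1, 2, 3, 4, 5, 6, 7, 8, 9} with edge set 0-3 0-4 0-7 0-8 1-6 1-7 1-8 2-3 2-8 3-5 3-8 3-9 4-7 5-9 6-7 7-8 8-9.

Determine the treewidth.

2

A width-2 tree decomposition is:
Bags: B1 = {2, 3, 8}  B2 = {3, 8, 9}  B3 = {0, 3, 8}  B4 = {0, 7, 8}  B5 = {1, 7, 8}  B6 = {1, 6, 7}  B7 = {3, 5, 9}  B8 = {0, 4, 7}
Tree: B1–B2, B2–B3, B3–B4, B4–B5, B5–B6, B2–B7, B4–B8
The largest bag has 3 vertices, giving width 2; this decomposition certifies tw(G) ≤ 2. Conversely, {1, 7, 8} is a clique of size 3, and the vertices of any clique must share a bag in every tree decomposition; so some bag has ≥ 3 vertices and tw(G) ≥ 2. Combining the bounds, tw(G) = 2.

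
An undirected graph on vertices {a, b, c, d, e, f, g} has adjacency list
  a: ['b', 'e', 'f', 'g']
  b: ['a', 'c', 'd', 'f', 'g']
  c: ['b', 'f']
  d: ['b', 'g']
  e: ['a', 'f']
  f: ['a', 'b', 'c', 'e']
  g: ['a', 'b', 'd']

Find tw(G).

A width-2 tree decomposition is:
Bags: B1 = {a, b, f}  B2 = {a, b, g}  B3 = {b, d, g}  B4 = {a, e, f}  B5 = {b, c, f}
Tree: B1–B2, B2–B3, B1–B4, B1–B5
Each bag holds 3 vertices, so the decomposition has width 2, which upper-bounds the treewidth. On the other hand G contains the 3-clique {a, e, f}. A clique must lie in a single bag of any decomposition, so no decomposition can have width below 2. The upper and lower bounds meet at 2, so that is the treewidth.

2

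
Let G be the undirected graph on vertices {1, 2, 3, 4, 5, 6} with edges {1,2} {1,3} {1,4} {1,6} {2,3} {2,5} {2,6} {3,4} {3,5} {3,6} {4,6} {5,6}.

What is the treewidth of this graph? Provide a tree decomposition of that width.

Treewidth 3.
One optimal decomposition is:
Bags: B1 = {1, 2, 3, 6}  B2 = {1, 3, 4, 6}  B3 = {2, 3, 5, 6}
Tree: B1–B2, B1–B3

Each bag holds 4 vertices, so the decomposition has width 3, which upper-bounds the treewidth. Conversely, {1, 2, 3, 6} is a clique of size 4, and the vertices of any clique must share a bag in every tree decomposition; so some bag has ≥ 4 vertices and tw(G) ≥ 3. Combining the bounds, tw(G) = 3.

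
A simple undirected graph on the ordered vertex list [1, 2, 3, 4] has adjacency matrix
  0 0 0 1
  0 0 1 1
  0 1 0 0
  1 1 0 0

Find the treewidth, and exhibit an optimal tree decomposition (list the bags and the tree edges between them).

Treewidth 1.
One such decomposition:
Bags: B1 = {2, 3}  B2 = {2, 4}  B3 = {1, 4}
Tree: B1–B2, B2–B3

Each bag holds 2 vertices, so the decomposition has width 1, which upper-bounds the treewidth. Any graph with an edge has treewidth ≥ 1, and G has the edge 2–3. Therefore the treewidth is 1.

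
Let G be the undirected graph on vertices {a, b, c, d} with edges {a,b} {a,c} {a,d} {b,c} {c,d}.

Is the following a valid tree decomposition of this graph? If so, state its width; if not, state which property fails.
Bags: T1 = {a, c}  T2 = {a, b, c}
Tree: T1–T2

A tree decomposition must satisfy three properties: every vertex lies in some bag; for every edge, both endpoints lie together in some bag; and for every vertex, the bags containing it form a connected subtree. Here vertex d appears in no bag, so the decomposition is invalid.

No — vertex d appears in no bag.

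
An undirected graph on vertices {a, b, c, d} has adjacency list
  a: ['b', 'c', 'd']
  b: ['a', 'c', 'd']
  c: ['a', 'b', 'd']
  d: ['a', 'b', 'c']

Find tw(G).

A width-3 tree decomposition is:
Bags: B1 = {a, b, c, d}
Tree: (single bag)
A single bag containing all 4 vertices is trivially a valid decomposition of width 3. Conversely, {a, b, c, d} is a clique of size 4, and the vertices of any clique must share a bag in every tree decomposition; so some bag has ≥ 4 vertices and tw(G) ≥ 3. Therefore the treewidth is 3.

3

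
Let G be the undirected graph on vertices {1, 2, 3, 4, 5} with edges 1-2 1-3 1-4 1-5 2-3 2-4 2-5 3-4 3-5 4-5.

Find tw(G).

4

A width-4 tree decomposition is:
Bags: B1 = {1, 2, 3, 4, 5}
Tree: (single bag)
With just one bag of size 5, the width is 5 − 1 = 4, so tw(G) ≤ 4. Conversely, {1, 2, 3, 4, 5} is a clique of size 5, and the vertices of any clique must share a bag in every tree decomposition; so some bag has ≥ 5 vertices and tw(G) ≥ 4. The upper and lower bounds meet at 4, so that is the treewidth.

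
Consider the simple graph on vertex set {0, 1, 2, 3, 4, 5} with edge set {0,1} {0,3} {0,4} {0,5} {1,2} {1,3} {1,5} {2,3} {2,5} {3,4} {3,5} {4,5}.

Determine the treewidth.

3

A width-3 tree decomposition is:
Bags: B1 = {0, 1, 3, 5}  B2 = {0, 3, 4, 5}  B3 = {1, 2, 3, 5}
Tree: B1–B2, B1–B3
Each bag holds 4 vertices, so the decomposition has width 3, which upper-bounds the treewidth. For the lower bound, the 4 vertices {0, 1, 3, 5} are pairwise adjacent, and any tree decomposition puts a clique entirely inside one bag — forcing width ≥ 3. The upper and lower bounds meet at 3, so that is the treewidth.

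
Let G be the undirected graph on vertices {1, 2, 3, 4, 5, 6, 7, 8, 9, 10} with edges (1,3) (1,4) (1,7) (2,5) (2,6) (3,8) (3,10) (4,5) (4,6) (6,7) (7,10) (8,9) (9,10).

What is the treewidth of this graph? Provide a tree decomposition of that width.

Treewidth 2.
One optimal decomposition is:
Bags: B1 = {2, 4, 5}  B2 = {2, 4, 6}  B3 = {1, 4, 6}  B4 = {1, 6, 7}  B5 = {1, 3, 7}  B6 = {3, 7, 10}  B7 = {3, 8, 10}  B8 = {8, 9, 10}
Tree: B1–B2, B2–B3, B3–B4, B4–B5, B5–B6, B6–B7, B7–B8

Every bag has size at most 3, so the width is 3 − 1 = 2 and tw(G) ≤ 2. For the lower bound, G contains the cycle 5–2–6–4–5, so G is not a forest; only forests have treewidth ≤ 1, hence tw(G) ≥ 2. Combining the bounds, tw(G) = 2.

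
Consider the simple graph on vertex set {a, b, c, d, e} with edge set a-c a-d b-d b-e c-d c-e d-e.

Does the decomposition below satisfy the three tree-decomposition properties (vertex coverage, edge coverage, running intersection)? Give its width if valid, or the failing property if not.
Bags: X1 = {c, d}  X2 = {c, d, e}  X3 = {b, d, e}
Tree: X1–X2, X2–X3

A tree decomposition must satisfy three properties: every vertex lies in some bag; for every edge, both endpoints lie together in some bag; and for every vertex, the bags containing it form a connected subtree. Here vertex a appears in no bag, so the decomposition is invalid.

No — vertex a appears in no bag.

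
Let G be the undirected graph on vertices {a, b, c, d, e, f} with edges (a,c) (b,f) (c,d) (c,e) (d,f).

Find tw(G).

1

A width-1 tree decomposition is:
Bags: B1 = {c, d}  B2 = {d, f}  B3 = {b, f}  B4 = {c, e}  B5 = {a, c}
Tree: B1–B2, B2–B3, B1–B4, B4–B5
Each bag holds 2 vertices, so the decomposition has width 1, which upper-bounds the treewidth. G has an edge, so its treewidth is at least 1. Therefore the treewidth is 1.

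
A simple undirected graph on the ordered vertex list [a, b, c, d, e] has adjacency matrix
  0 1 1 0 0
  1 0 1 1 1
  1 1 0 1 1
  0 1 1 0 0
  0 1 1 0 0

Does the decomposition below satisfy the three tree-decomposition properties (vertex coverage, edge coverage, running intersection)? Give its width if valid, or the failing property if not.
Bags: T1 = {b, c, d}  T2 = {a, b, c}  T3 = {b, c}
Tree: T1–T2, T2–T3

No — vertex e appears in no bag.

A tree decomposition must satisfy three properties: every vertex lies in some bag; for every edge, both endpoints lie together in some bag; and for every vertex, the bags containing it form a connected subtree. Here vertex e appears in no bag, so the decomposition is invalid.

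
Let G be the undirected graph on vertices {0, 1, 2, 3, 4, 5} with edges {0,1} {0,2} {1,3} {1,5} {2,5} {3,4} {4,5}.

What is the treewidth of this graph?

2

A width-2 tree decomposition is:
Bags: B1 = {0, 2, 5}  B2 = {0, 1, 5}  B3 = {1, 4, 5}  B4 = {1, 3, 4}
Tree: B1–B2, B2–B3, B3–B4
The largest bag has 3 vertices, giving width 2; this decomposition certifies tw(G) ≤ 2. For the lower bound, G contains the cycle 2–0–1–5–2, so G is not a forest; only forests have treewidth ≤ 1, hence tw(G) ≥ 2. Therefore the treewidth is 2.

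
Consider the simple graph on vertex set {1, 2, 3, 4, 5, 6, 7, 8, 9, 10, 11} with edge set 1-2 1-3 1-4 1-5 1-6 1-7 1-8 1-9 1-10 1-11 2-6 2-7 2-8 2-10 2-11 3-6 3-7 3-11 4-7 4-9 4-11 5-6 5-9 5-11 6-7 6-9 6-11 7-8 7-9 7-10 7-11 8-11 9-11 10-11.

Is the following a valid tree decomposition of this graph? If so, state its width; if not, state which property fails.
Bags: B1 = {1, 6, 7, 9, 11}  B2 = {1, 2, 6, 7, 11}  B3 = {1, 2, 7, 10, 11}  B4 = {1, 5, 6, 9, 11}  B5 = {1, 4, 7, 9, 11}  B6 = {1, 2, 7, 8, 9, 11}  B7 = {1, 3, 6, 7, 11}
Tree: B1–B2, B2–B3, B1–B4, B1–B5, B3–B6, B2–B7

No — bags containing vertex 9 are not connected in the tree.

A tree decomposition must satisfy three properties: every vertex lies in some bag; for every edge, both endpoints lie together in some bag; and for every vertex, the bags containing it form a connected subtree. Here bags containing vertex 9 are not connected in the tree, so the decomposition is invalid.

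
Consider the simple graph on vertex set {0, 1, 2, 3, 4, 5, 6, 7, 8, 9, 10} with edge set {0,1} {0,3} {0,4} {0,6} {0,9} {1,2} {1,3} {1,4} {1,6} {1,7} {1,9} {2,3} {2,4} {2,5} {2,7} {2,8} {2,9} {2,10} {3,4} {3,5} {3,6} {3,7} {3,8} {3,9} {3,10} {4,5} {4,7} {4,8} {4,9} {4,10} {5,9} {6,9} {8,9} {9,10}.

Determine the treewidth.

4

A width-4 tree decomposition is:
Bags: B1 = {1, 2, 3, 4, 9}  B2 = {0, 1, 3, 4, 9}  B3 = {2, 3, 4, 8, 9}  B4 = {2, 3, 4, 5, 9}  B5 = {1, 2, 3, 4, 7}  B6 = {2, 3, 4, 9, 10}  B7 = {0, 1, 3, 6, 9}
Tree: B1–B2, B1–B3, B1–B4, B1–B5, B1–B6, B2–B7
Every bag has size at most 5, so the width is 5 − 1 = 4 and tw(G) ≤ 4. For the lower bound, the 5 vertices {0, 1, 3, 4, 9} are pairwise adjacent, and any tree decomposition puts a clique entirely inside one bag — forcing width ≥ 4. The upper and lower bounds meet at 4, so that is the treewidth.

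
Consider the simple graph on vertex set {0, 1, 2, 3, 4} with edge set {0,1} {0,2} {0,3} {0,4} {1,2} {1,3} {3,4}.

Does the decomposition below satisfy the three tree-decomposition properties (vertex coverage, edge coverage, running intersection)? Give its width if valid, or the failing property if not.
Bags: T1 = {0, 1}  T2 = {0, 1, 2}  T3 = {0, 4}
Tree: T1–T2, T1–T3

A tree decomposition must satisfy three properties: every vertex lies in some bag; for every edge, both endpoints lie together in some bag; and for every vertex, the bags containing it form a connected subtree. Here vertex 3 appears in no bag, so the decomposition is invalid.

No — vertex 3 appears in no bag.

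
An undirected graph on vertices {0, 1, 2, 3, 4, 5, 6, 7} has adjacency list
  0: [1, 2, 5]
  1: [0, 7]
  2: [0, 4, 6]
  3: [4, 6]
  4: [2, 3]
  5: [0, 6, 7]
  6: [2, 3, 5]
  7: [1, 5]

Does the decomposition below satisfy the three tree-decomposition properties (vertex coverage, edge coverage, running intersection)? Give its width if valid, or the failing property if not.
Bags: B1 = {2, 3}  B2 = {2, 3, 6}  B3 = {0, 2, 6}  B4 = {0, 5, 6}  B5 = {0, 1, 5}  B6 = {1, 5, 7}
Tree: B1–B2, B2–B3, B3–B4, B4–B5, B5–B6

No — vertex 4 appears in no bag.

A tree decomposition must satisfy three properties: every vertex lies in some bag; for every edge, both endpoints lie together in some bag; and for every vertex, the bags containing it form a connected subtree. Here vertex 4 appears in no bag, so the decomposition is invalid.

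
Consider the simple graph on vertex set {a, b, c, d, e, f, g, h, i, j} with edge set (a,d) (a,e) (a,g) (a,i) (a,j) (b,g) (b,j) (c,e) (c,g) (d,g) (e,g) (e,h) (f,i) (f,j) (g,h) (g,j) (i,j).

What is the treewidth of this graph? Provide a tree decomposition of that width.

Treewidth 2.
One such decomposition:
Bags: B1 = {a, e, g}  B2 = {c, e, g}  B3 = {a, g, j}  B4 = {a, i, j}  B5 = {f, i, j}  B6 = {a, d, g}  B7 = {b, g, j}  B8 = {e, g, h}
Tree: B1–B2, B1–B3, B3–B4, B4–B5, B3–B6, B3–B7, B1–B8

The largest bag has 3 vertices, giving width 2; this decomposition certifies tw(G) ≤ 2. On the other hand G contains the 3-clique {e, g, h}. A clique must lie in a single bag of any decomposition, so no decomposition can have width below 2. Hence tw(G) = 2 exactly.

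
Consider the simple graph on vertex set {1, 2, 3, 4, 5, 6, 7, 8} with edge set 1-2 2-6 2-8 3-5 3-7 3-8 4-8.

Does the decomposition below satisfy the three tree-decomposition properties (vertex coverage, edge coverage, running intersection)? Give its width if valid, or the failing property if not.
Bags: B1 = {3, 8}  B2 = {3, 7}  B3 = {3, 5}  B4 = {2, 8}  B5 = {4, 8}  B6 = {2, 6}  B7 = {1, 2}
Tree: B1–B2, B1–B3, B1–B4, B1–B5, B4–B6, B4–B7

Every vertex of G appears in some bag (union = {1, 2, 3, 4, 5, 6, 7, 8}); every edge is covered by a bag; and for each vertex v the set of bags containing v is connected in the bag tree. The decomposition is therefore valid. The largest bag has 2 vertices, so the width is 1.

Yes; width 1.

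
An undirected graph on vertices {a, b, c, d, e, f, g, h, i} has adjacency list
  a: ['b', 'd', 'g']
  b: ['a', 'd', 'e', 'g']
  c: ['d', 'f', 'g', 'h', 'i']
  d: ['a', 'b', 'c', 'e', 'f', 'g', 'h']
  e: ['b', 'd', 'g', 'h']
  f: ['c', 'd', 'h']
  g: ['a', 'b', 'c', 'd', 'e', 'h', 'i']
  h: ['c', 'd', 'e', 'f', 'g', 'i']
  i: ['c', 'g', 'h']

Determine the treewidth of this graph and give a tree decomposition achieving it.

Treewidth 3.
Bags: B1 = {c, g, h, i}  B2 = {c, d, g, h}  B3 = {d, e, g, h}  B4 = {b, d, e, g}  B5 = {a, b, d, g}  B6 = {c, d, f, h}
Tree: B1–B2, B2–B3, B3–B4, B4–B5, B2–B6

Each bag holds 4 vertices, so the decomposition has width 3, which upper-bounds the treewidth. Conversely, {d, e, g, h} is a clique of size 4, and the vertices of any clique must share a bag in every tree decomposition; so some bag has ≥ 4 vertices and tw(G) ≥ 3. Combining the bounds, tw(G) = 3.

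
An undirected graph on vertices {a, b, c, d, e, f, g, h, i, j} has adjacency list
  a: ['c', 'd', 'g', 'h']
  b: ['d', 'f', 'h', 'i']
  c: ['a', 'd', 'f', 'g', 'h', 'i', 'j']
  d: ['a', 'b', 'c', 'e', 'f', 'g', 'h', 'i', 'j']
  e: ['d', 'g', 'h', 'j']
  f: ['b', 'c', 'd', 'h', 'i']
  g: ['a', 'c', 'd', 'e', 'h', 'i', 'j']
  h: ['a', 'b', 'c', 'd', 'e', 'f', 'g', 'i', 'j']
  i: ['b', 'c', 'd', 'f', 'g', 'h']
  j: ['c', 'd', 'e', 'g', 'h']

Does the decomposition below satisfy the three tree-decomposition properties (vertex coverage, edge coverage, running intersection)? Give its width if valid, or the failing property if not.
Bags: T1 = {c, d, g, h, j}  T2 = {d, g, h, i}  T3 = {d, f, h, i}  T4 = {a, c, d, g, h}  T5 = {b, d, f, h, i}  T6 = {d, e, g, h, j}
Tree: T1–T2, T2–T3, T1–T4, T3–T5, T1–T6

No — edge (c,i) lies in no bag.

A tree decomposition must satisfy three properties: every vertex lies in some bag; for every edge, both endpoints lie together in some bag; and for every vertex, the bags containing it form a connected subtree. Here edge (c,i) lies in no bag, so the decomposition is invalid.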